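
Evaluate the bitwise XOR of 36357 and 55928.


0b1000111000000101 ^ 0b1101101001111000 = 0b101010001111101 = 21629

21629


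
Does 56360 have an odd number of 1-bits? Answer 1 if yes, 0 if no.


0b1101110000101000 has 7 ones => parity 1

1


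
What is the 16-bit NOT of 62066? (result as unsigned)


~0b1111001001110010 = 0b110110001101 = 3469 (16-bit unsigned)

3469


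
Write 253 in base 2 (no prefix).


253 = 11111101 in binary

11111101


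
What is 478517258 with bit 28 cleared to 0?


478517258 & ~(1 << 28) = 210081802

210081802


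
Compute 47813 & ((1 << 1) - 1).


47813 & 1 = 1

1


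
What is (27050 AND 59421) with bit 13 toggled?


Step 1: 27050 & 59421 = 26632
Step 2: 26632 ^ (1 << 13) = 26632 ^ 8192 = 18440

18440


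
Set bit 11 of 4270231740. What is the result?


4270231740 | (1 << 11) = 4270231740 | 2048 = 4270233788

4270233788


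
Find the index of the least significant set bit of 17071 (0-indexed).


0b100001010101111. Lowest set bit at position 0

0


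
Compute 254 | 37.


0b11111110 | 0b100101 = 0b11111111 = 255

255


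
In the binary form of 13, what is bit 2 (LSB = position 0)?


0b1101, position 2 = 1

1


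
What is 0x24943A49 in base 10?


24943A49 hex = 613694025 decimal

613694025


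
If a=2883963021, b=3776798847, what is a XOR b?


2883963021 ^ 3776798847 = 1257810162

1257810162


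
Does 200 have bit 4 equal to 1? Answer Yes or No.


0b11001000, bit 4 = 0. No

No


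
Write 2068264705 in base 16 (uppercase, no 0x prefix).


2068264705 = 7B473701 hex

7B473701


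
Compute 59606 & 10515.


0b1110100011010110 & 0b10100100010011 = 0b10100000010010 = 10258

10258


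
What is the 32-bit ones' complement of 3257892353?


3257892353 ^ 4294967295 = 1037074942

1037074942


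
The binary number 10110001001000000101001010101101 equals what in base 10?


10110001001000000101001010101101 in decimal = 2971685549

2971685549


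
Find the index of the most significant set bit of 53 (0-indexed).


0b110101. Highest set bit at position 5

5


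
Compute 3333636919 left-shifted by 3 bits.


0b11000110101100110100001100110111 << 3 = 0b11000110101100110100001100110111000 = 26669095352

26669095352


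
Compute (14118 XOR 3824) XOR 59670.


Step 1: 14118 ^ 3824 = 14806
Step 2: 14806 ^ 59670 = 53440

53440


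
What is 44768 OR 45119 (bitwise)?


0b1010111011100000 | 0b1011000000111111 = 0b1011111011111111 = 48895

48895


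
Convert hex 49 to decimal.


49 hex = 73 decimal

73


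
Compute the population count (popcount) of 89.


0b1011001 has 4 set bits

4


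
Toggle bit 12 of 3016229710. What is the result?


3016229710 ^ (1 << 12) = 3016229710 ^ 4096 = 3016233806

3016233806


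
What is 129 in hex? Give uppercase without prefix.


129 = 81 hex

81


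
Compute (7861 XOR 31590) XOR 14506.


Step 1: 7861 ^ 31590 = 26067
Step 2: 26067 ^ 14506 = 23929

23929


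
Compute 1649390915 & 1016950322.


0b1100010010011111011010101000011 & 0b111100100111010110111000110010 = 0b100000000011010010010000000010 = 537732098

537732098


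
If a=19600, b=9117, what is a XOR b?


19600 ^ 9117 = 28429

28429


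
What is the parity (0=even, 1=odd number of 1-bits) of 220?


0b11011100 has 5 ones => parity 1

1


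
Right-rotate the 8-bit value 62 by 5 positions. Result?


Rotate 0b111110 right by 5 (8-bit) = 0b11110001 = 241

241


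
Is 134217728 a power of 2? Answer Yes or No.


0b1000000000000000000000000000. Only one bit set => Yes

Yes


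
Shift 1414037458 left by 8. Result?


0b1010100010010000111111111010010 << 8 = 0b101010001001000011111111101001000000000 = 361993589248

361993589248


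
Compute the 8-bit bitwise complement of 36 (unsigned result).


~0b100100 = 0b11011011 = 219 (8-bit unsigned)

219


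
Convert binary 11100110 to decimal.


11100110 in decimal = 230

230


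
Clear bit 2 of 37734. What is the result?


37734 & ~(1 << 2) = 37730

37730


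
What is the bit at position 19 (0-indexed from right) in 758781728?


0b101101001110100001011100100000, position 19 = 1

1


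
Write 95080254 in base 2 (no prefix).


95080254 = 101101010101100111100111110 in binary

101101010101100111100111110


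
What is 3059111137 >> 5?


0b10110110010101100101010011100001 >> 5 = 0b101101100101011001010100111 = 95597223

95597223


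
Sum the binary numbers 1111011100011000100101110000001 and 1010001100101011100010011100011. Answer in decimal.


1111011100011000100101110000001 + 1010001100101011100010011100011 = 11001101001000100001000001100100 = 3441561700

3441561700


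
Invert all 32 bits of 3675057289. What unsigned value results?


3675057289 ^ 4294967295 = 619910006

619910006


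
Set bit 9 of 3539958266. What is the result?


3539958266 | (1 << 9) = 3539958266 | 512 = 3539958778

3539958778


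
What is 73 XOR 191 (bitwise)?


0b1001001 ^ 0b10111111 = 0b11110110 = 246

246


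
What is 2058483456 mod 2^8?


2058483456 & 255 = 0

0


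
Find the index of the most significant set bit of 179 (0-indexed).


0b10110011. Highest set bit at position 7

7


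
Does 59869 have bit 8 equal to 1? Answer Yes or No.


0b1110100111011101, bit 8 = 1. Yes

Yes


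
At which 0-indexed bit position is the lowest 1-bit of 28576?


0b110111110100000. Lowest set bit at position 5

5


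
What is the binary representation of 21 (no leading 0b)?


21 = 10101 in binary

10101


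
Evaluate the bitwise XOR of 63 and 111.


0b111111 ^ 0b1101111 = 0b1010000 = 80

80


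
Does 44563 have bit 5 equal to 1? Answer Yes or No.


0b1010111000010011, bit 5 = 0. No

No


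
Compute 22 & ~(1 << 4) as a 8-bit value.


22 & ~(1 << 4) = 6

6


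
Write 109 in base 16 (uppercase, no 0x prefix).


109 = 6D hex

6D


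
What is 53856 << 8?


0b1101001001100000 << 8 = 0b110100100110000000000000 = 13787136

13787136


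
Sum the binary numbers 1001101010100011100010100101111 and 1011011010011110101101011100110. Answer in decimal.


1001101010100011100010100101111 + 1011011010011110101101011100110 = 10101000101000010010000000010101 = 2829131797

2829131797


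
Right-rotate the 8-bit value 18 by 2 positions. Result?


Rotate 0b10010 right by 2 (8-bit) = 0b10000100 = 132

132


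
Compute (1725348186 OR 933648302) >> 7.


Step 1: 1725348186 | 933648302 = 2012676094
Step 2: 2012676094 >> 7 = 15724031

15724031


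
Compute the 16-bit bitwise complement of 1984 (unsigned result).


~0b11111000000 = 0b1111100000111111 = 63551 (16-bit unsigned)

63551


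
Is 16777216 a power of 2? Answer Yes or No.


0b1000000000000000000000000. Only one bit set => Yes

Yes


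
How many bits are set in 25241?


0b110001010011001 has 7 set bits

7


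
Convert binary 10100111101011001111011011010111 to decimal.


10100111101011001111011011010111 in decimal = 2813130455

2813130455


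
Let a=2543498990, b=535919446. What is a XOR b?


2543498990 ^ 535919446 = 2288766392

2288766392


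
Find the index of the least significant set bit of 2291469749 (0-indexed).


0b10001000100101010000110110110101. Lowest set bit at position 0

0


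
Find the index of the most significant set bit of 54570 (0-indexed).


0b1101010100101010. Highest set bit at position 15

15


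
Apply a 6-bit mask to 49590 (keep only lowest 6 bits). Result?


49590 & 63 = 54

54


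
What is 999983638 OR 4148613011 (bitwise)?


0b111011100110101000101000010110 | 0b11110111010001101100111110010011 = 0b11111111110111101100111110010111 = 4292792215

4292792215


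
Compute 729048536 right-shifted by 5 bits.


0b101011011101000110010111011000 >> 5 = 0b1010110111010001100101110 = 22782766

22782766


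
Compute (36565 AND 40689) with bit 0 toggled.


Step 1: 36565 & 40689 = 36561
Step 2: 36561 ^ (1 << 0) = 36561 ^ 1 = 36560

36560


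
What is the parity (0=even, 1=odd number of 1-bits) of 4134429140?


0b11110110011011100110000111010100 has 18 ones => parity 0

0


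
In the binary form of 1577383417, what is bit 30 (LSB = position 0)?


0b1011110000001001111010111111001, position 30 = 1

1


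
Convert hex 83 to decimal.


83 hex = 131 decimal

131


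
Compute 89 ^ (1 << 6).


89 ^ (1 << 6) = 89 ^ 64 = 25

25


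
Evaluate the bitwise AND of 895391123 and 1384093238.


0b110101010111101001010110010011 & 0b1010010011111111001011000110110 = 0b10000010111101001010000010010 = 274633746

274633746


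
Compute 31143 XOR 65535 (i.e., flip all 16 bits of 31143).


31143 ^ 65535 = 34392

34392


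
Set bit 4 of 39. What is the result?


39 | (1 << 4) = 39 | 16 = 55

55


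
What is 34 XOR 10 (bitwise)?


0b100010 ^ 0b1010 = 0b101000 = 40

40


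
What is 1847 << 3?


0b11100110111 << 3 = 0b11100110111000 = 14776

14776


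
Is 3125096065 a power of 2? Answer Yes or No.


0b10111010010001010010111010000001. Multiple bits set => No

No


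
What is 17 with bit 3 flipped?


17 ^ (1 << 3) = 17 ^ 8 = 25

25


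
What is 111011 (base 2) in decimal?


111011 in decimal = 59

59


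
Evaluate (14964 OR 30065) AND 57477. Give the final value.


Step 1: 14964 | 30065 = 32629
Step 2: 32629 & 57477 = 24581

24581


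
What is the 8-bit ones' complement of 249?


249 ^ 255 = 6

6


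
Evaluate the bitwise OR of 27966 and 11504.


0b110110100111110 | 0b10110011110000 = 0b110110111111110 = 28158

28158


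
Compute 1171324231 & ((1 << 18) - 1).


1171324231 & 262143 = 64839

64839


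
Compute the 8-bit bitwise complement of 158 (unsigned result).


~0b10011110 = 0b1100001 = 97 (8-bit unsigned)

97


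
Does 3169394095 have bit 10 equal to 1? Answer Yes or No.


0b10111100111010010001110110101111, bit 10 = 1. Yes

Yes


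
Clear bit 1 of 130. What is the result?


130 & ~(1 << 1) = 128

128


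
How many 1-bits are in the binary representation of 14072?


0b11011011111000 has 9 set bits

9


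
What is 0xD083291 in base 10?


D083291 hex = 218641041 decimal

218641041


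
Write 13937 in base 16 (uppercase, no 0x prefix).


13937 = 3671 hex

3671


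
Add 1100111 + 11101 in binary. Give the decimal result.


1100111 + 11101 = 10000100 = 132

132


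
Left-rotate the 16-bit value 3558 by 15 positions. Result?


Rotate 0b110111100110 left by 15 (16-bit) = 0b11011110011 = 1779

1779


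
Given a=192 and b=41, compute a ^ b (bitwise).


192 ^ 41 = 233

233


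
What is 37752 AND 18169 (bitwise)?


0b1001001101111000 & 0b100011011111001 = 0b1001111000 = 632

632


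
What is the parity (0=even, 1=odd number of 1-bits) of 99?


0b1100011 has 4 ones => parity 0

0


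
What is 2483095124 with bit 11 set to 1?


2483095124 | (1 << 11) = 2483095124 | 2048 = 2483097172

2483097172


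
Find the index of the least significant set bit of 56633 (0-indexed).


0b1101110100111001. Lowest set bit at position 0

0


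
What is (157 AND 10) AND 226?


Step 1: 157 & 10 = 8
Step 2: 8 & 226 = 0

0


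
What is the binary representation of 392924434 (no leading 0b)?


392924434 = 10111011010111000110100010010 in binary

10111011010111000110100010010


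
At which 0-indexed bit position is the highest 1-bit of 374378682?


0b10110010100001001000010111010. Highest set bit at position 28

28


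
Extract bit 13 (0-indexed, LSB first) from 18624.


0b100100011000000, position 13 = 0

0


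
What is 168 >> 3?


0b10101000 >> 3 = 0b10101 = 21

21


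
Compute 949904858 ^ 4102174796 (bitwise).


0b111000100111100110010111011010 ^ 0b11110100100000100011100001001100 = 0b11001100000111000101110110010110 = 3424411030

3424411030


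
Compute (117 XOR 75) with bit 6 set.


Step 1: 117 ^ 75 = 62
Step 2: 62 | (1 << 6) = 62 | 64 = 126

126


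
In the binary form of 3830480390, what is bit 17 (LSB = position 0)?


0b11100100010100000111111000000110, position 17 = 0

0


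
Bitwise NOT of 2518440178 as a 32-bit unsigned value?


~0b10010110000111000101100011110010 = 0b1101001111000111010011100001101 = 1776527117 (32-bit unsigned)

1776527117


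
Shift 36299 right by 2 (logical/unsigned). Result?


0b1000110111001011 >> 2 = 0b10001101110010 = 9074

9074


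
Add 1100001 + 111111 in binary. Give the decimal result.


1100001 + 111111 = 10100000 = 160

160


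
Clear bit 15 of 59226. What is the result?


59226 & ~(1 << 15) = 26458

26458


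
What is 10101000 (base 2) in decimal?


10101000 in decimal = 168

168


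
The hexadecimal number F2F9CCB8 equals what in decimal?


F2F9CCB8 hex = 4076457144 decimal

4076457144


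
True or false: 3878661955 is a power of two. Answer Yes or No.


0b11100111001011111010111101000011. Multiple bits set => No

No


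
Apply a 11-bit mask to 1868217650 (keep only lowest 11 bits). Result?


1868217650 & 2047 = 1330

1330


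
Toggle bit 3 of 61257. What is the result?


61257 ^ (1 << 3) = 61257 ^ 8 = 61249

61249


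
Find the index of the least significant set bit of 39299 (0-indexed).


0b1001100110000011. Lowest set bit at position 0

0


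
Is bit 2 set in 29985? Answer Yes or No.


0b111010100100001, bit 2 = 0. No

No


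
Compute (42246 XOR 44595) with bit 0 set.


Step 1: 42246 ^ 44595 = 2869
Step 2: 2869 | (1 << 0) = 2869 | 1 = 2869

2869


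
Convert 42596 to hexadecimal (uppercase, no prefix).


42596 = A664 hex

A664


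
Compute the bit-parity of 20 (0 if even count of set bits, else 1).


0b10100 has 2 ones => parity 0

0


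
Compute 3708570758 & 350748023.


0b11011101000011000100110010000110 & 0b10100111001111111110101110111 = 0b10100000001000100110000000110 = 335825926

335825926


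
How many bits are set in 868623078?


0b110011110001100010001011100110 has 15 set bits

15


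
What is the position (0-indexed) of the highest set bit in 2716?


0b101010011100. Highest set bit at position 11

11


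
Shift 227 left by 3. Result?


0b11100011 << 3 = 0b11100011000 = 1816

1816


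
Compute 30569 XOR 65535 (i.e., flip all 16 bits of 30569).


30569 ^ 65535 = 34966

34966


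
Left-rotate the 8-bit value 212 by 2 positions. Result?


Rotate 0b11010100 left by 2 (8-bit) = 0b1010011 = 83

83


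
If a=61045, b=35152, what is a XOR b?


61045 ^ 35152 = 26405

26405


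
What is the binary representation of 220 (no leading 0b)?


220 = 11011100 in binary

11011100


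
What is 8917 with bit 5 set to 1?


8917 | (1 << 5) = 8917 | 32 = 8949

8949


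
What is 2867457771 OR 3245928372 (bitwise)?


0b10101010111010011110111011101011 | 0b11000001011110001110111110110100 = 0b11101011111110011110111111111111 = 3959025663

3959025663


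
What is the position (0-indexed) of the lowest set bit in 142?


0b10001110. Lowest set bit at position 1

1


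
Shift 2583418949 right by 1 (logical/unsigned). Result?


0b10011001111110111101100001000101 >> 1 = 0b1001100111111011110110000100010 = 1291709474

1291709474


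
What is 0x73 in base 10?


73 hex = 115 decimal

115


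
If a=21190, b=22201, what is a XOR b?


21190 ^ 22201 = 1151

1151


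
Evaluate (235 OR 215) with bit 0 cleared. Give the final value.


Step 1: 235 | 215 = 255
Step 2: 255 & ~(1 << 0) = 254

254


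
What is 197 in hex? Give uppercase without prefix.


197 = C5 hex

C5


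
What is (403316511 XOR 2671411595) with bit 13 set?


Step 1: 403316511 ^ 2671411595 = 2268110484
Step 2: 2268110484 | (1 << 13) = 2268110484 | 8192 = 2268118676

2268118676


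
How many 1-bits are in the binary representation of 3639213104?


0b11011000111010011111110000110000 has 17 set bits

17


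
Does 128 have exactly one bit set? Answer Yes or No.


0b10000000. Only one bit set => Yes

Yes


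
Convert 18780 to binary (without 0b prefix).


18780 = 100100101011100 in binary

100100101011100


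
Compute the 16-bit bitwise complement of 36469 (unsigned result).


~0b1000111001110101 = 0b111000110001010 = 29066 (16-bit unsigned)

29066


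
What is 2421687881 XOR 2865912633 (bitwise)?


0b10010000010110000000011001001001 ^ 0b10101010110100100101101100111001 = 0b111010100010100101110101110000 = 982146416

982146416


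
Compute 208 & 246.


0b11010000 & 0b11110110 = 0b11010000 = 208

208


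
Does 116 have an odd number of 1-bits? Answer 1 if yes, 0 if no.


0b1110100 has 4 ones => parity 0

0


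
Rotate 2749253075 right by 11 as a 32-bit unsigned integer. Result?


Rotate 0b10100011110111100100010111010011 right by 11 (32-bit) = 0b10111010011101000111101111001000 = 3128196040

3128196040


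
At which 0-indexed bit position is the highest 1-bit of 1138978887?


0b1000011111000110111000001000111. Highest set bit at position 30

30


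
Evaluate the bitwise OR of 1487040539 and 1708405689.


0b1011000101000100111000000011011 | 0b1100101110101000011001110111001 = 0b1111101111101100111001110111011 = 2113303483

2113303483


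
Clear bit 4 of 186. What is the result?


186 & ~(1 << 4) = 170

170


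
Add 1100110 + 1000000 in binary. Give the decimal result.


1100110 + 1000000 = 10100110 = 166

166


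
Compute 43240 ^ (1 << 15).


43240 ^ (1 << 15) = 43240 ^ 32768 = 10472

10472


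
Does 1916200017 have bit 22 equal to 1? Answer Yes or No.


0b1110010001101101110010001010001, bit 22 = 0. No

No


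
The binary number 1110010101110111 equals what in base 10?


1110010101110111 in decimal = 58743

58743


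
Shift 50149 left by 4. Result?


0b1100001111100101 << 4 = 0b11000011111001010000 = 802384

802384


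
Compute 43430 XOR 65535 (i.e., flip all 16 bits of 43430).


43430 ^ 65535 = 22105

22105


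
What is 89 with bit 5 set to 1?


89 | (1 << 5) = 89 | 32 = 121

121


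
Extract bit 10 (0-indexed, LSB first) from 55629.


0b1101100101001101, position 10 = 0

0


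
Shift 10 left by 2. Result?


0b1010 << 2 = 0b101000 = 40

40


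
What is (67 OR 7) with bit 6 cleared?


Step 1: 67 | 7 = 71
Step 2: 71 & ~(1 << 6) = 7

7


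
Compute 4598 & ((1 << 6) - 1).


4598 & 63 = 54

54


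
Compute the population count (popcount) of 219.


0b11011011 has 6 set bits

6


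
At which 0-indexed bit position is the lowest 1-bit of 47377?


0b1011100100010001. Lowest set bit at position 0

0


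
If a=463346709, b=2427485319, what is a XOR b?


463346709 ^ 2427485319 = 2335072402

2335072402


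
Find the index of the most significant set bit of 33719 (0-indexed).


0b1000001110110111. Highest set bit at position 15

15


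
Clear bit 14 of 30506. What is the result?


30506 & ~(1 << 14) = 14122

14122


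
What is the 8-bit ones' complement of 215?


215 ^ 255 = 40

40


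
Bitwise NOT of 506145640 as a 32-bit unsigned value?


~0b11110001010110010101101101000 = 0b11100001110101001101010010010111 = 3788821655 (32-bit unsigned)

3788821655


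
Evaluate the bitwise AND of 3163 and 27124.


0b110001011011 & 0b110100111110100 = 0b100001010000 = 2128

2128


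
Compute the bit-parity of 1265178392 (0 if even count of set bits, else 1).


0b1001011011010010001011100011000 has 14 ones => parity 0

0


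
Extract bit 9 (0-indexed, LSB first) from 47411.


0b1011100100110011, position 9 = 0

0


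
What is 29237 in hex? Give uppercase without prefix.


29237 = 7235 hex

7235


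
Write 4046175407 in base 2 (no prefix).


4046175407 = 11110001001010111011110010101111 in binary

11110001001010111011110010101111


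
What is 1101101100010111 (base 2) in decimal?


1101101100010111 in decimal = 56087

56087


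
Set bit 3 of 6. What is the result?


6 | (1 << 3) = 6 | 8 = 14

14


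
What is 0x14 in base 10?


14 hex = 20 decimal

20


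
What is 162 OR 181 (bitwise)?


0b10100010 | 0b10110101 = 0b10110111 = 183

183


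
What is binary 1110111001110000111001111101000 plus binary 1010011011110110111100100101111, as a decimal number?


1110111001110000111001111101000 + 1010011011110110111100100101111 = 11001010101100111110110100010111 = 3400789271

3400789271


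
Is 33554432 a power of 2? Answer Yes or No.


0b10000000000000000000000000. Only one bit set => Yes

Yes


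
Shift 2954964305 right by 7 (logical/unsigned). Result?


0b10110000001000010010110101010001 >> 7 = 0b1011000000100001001011010 = 23085658

23085658


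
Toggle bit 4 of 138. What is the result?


138 ^ (1 << 4) = 138 ^ 16 = 154

154


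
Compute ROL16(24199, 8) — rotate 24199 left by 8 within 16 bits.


Rotate 0b101111010000111 left by 8 (16-bit) = 0b1000011101011110 = 34654

34654


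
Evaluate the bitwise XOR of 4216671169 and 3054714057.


0b11111011010101010100101111000001 ^ 0b10110110000100110011110011001001 = 0b1001101010001100111011100001000 = 1296463624

1296463624


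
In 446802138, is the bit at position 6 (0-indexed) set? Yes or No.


0b11010101000011010100011011010, bit 6 = 1. Yes

Yes


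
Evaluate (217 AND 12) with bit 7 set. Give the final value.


Step 1: 217 & 12 = 8
Step 2: 8 | (1 << 7) = 8 | 128 = 136

136


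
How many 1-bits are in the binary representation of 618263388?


0b100100110110011111001101011100 has 17 set bits

17


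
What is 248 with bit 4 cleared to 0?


248 & ~(1 << 4) = 232

232


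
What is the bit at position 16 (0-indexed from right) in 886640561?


0b110100110110010000111110110001, position 16 = 1

1


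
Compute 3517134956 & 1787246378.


0b11010001101000110011100001101100 & 0b1101010100001110011011100101010 = 0b1000000100000110011000000101000 = 1082339368

1082339368


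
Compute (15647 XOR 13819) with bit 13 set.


Step 1: 15647 ^ 13819 = 2276
Step 2: 2276 | (1 << 13) = 2276 | 8192 = 10468

10468


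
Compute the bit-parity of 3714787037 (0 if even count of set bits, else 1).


0b11011101011010110010011011011101 has 20 ones => parity 0

0


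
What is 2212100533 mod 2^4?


2212100533 & 15 = 5

5


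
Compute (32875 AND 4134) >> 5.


Step 1: 32875 & 4134 = 34
Step 2: 34 >> 5 = 1

1


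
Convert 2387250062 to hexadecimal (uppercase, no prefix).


2387250062 = 8E4A8B8E hex

8E4A8B8E


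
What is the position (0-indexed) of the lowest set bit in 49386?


0b1100000011101010. Lowest set bit at position 1

1


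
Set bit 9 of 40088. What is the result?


40088 | (1 << 9) = 40088 | 512 = 40600

40600


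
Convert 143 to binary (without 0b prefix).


143 = 10001111 in binary

10001111


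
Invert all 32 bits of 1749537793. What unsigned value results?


1749537793 ^ 4294967295 = 2545429502

2545429502


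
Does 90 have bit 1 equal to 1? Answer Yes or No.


0b1011010, bit 1 = 1. Yes

Yes


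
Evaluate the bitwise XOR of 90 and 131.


0b1011010 ^ 0b10000011 = 0b11011001 = 217

217


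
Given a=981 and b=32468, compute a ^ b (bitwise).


981 ^ 32468 = 32001

32001


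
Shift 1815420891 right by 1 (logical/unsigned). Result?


0b1101100001101010001111111011011 >> 1 = 0b110110000110101000111111101101 = 907710445

907710445


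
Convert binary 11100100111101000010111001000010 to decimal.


11100100111101000010111001000010 in decimal = 3841207874

3841207874


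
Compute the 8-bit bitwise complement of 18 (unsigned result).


~0b10010 = 0b11101101 = 237 (8-bit unsigned)

237


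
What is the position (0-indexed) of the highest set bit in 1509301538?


0b1011001111101100001110100100010. Highest set bit at position 30

30


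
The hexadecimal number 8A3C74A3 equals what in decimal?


8A3C74A3 hex = 2319217827 decimal

2319217827


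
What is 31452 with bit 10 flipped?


31452 ^ (1 << 10) = 31452 ^ 1024 = 32476

32476


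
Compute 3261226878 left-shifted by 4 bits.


0b11000010011000100101111101111110 << 4 = 0b110000100110001001011111011111100000 = 52179630048

52179630048


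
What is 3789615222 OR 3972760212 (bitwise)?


0b11100001111000001111000001110110 | 0b11101100110010111000001010010100 = 0b11101101111010111111001011110110 = 3991663350

3991663350


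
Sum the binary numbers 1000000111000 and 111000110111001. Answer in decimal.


1000000111000 + 111000110111001 = 1000000111110001 = 33265

33265


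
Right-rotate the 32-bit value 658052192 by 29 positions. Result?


Rotate 0b100111001110010001010001100000 right by 29 (32-bit) = 0b111001110010001010001100000001 = 969450241

969450241


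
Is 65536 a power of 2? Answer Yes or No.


0b10000000000000000. Only one bit set => Yes

Yes


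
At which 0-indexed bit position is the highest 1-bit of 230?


0b11100110. Highest set bit at position 7

7


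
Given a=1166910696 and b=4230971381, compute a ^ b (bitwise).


1166910696 ^ 4230971381 = 3114457885

3114457885


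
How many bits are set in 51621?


0b1100100110100101 has 8 set bits

8


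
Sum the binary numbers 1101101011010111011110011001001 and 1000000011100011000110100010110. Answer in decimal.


1101101011010111011110011001001 + 1000000011100011000110100010110 = 10101101110111010100100111011111 = 2916960735

2916960735


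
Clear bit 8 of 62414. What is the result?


62414 & ~(1 << 8) = 62158

62158


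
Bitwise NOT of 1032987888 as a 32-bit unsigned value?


~0b111101100100100010010011110000 = 0b11000010011011011101101100001111 = 3261979407 (32-bit unsigned)

3261979407


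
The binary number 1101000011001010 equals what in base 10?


1101000011001010 in decimal = 53450

53450


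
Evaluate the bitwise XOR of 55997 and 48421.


0b1101101010111101 ^ 0b1011110100100101 = 0b110011110011000 = 26520

26520


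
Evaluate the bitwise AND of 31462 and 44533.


0b111101011100110 & 0b1010110111110101 = 0b10100011100100 = 10468

10468


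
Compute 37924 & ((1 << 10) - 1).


37924 & 1023 = 36

36


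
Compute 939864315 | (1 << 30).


939864315 | (1 << 30) = 939864315 | 1073741824 = 2013606139

2013606139


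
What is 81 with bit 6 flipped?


81 ^ (1 << 6) = 81 ^ 64 = 17

17


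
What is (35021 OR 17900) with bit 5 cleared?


Step 1: 35021 | 17900 = 52717
Step 2: 52717 & ~(1 << 5) = 52685

52685


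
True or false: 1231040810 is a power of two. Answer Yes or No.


0b1001001011000000011000100101010. Multiple bits set => No

No


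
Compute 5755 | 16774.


0b1011001111011 | 0b100000110000110 = 0b101011111111111 = 22527

22527


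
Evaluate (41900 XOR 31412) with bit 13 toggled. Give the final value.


Step 1: 41900 ^ 31412 = 55576
Step 2: 55576 ^ (1 << 13) = 55576 ^ 8192 = 63768

63768


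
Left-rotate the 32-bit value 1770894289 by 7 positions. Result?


Rotate 0b1101001100011011011001111010001 left by 7 (32-bit) = 0b11000110110110011110100010110100 = 3336169652

3336169652


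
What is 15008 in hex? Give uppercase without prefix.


15008 = 3AA0 hex

3AA0


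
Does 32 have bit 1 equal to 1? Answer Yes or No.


0b100000, bit 1 = 0. No

No


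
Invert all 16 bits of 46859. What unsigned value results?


46859 ^ 65535 = 18676

18676


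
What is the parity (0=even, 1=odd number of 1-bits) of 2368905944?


0b10001101001100101010001011011000 has 14 ones => parity 0

0


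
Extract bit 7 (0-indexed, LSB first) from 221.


0b11011101, position 7 = 1

1


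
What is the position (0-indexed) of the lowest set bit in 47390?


0b1011100100011110. Lowest set bit at position 1

1


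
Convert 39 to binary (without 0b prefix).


39 = 100111 in binary

100111


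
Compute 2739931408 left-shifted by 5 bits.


0b10100011010100000000100100010000 << 5 = 0b1010001101010000000010010001000000000 = 87677805056

87677805056


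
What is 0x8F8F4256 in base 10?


8F8F4256 hex = 2408530518 decimal

2408530518


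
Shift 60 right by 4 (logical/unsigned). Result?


0b111100 >> 4 = 0b11 = 3

3


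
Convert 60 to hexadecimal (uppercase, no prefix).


60 = 3C hex

3C


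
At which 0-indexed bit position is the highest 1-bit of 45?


0b101101. Highest set bit at position 5

5


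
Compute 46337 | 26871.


0b1011010100000001 | 0b110100011110111 = 0b1111110111110111 = 65015

65015


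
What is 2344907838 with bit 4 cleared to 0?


2344907838 & ~(1 << 4) = 2344907822

2344907822


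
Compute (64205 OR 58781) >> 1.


Step 1: 64205 | 58781 = 65501
Step 2: 65501 >> 1 = 32750

32750


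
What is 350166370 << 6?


0b10100110111110001110101100010 << 6 = 0b10100110111110001110101100010000000 = 22410647680

22410647680


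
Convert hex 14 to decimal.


14 hex = 20 decimal

20


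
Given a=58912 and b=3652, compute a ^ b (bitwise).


58912 ^ 3652 = 59492

59492


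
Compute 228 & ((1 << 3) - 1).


228 & 7 = 4

4


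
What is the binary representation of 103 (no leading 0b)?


103 = 1100111 in binary

1100111


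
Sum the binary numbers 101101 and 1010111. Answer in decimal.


101101 + 1010111 = 10000100 = 132

132


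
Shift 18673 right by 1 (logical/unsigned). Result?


0b100100011110001 >> 1 = 0b10010001111000 = 9336

9336


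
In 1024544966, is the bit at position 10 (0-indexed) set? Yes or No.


0b111101000100010101000011000110, bit 10 = 0. No

No


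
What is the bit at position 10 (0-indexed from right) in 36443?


0b1000111001011011, position 10 = 1

1


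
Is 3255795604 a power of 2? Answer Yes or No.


0b11000010000011110111111110010100. Multiple bits set => No

No


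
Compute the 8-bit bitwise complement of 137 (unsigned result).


~0b10001001 = 0b1110110 = 118 (8-bit unsigned)

118


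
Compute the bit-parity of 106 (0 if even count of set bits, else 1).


0b1101010 has 4 ones => parity 0

0


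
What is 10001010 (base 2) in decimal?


10001010 in decimal = 138

138


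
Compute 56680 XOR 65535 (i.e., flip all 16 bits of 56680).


56680 ^ 65535 = 8855

8855


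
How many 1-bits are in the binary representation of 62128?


0b1111001010110000 has 8 set bits

8


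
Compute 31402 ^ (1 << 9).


31402 ^ (1 << 9) = 31402 ^ 512 = 30890

30890


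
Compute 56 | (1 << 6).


56 | (1 << 6) = 56 | 64 = 120

120


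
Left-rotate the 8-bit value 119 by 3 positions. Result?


Rotate 0b1110111 left by 3 (8-bit) = 0b10111011 = 187

187


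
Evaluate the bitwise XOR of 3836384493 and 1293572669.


0b11100100101010101001010011101101 ^ 0b1001101000110100101101000111101 = 0b10101001101100001100111011010000 = 2846936784

2846936784


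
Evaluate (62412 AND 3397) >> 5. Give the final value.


Step 1: 62412 & 3397 = 324
Step 2: 324 >> 5 = 10

10


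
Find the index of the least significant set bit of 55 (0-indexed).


0b110111. Lowest set bit at position 0

0


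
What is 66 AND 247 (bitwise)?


0b1000010 & 0b11110111 = 0b1000010 = 66

66


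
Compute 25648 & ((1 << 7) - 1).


25648 & 127 = 48

48


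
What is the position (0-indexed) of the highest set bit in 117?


0b1110101. Highest set bit at position 6

6


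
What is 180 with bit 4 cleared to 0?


180 & ~(1 << 4) = 164

164


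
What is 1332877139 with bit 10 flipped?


1332877139 ^ (1 << 10) = 1332877139 ^ 1024 = 1332876115

1332876115


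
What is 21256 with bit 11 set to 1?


21256 | (1 << 11) = 21256 | 2048 = 23304

23304


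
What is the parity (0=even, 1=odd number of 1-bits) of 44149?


0b1010110001110101 has 9 ones => parity 1

1


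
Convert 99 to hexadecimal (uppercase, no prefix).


99 = 63 hex

63


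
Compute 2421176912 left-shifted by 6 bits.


0b10010000010100000011101001010000 << 6 = 0b10010000010100000011101001010000000000 = 154955322368

154955322368


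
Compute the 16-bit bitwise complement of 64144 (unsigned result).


~0b1111101010010000 = 0b10101101111 = 1391 (16-bit unsigned)

1391


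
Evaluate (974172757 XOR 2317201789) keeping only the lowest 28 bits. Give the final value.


Step 1: 974172757 ^ 2317201789 = 2953642792
Step 2: 2953642792 & 268435455 = 852776

852776


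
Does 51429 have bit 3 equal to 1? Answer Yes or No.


0b1100100011100101, bit 3 = 0. No

No


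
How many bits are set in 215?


0b11010111 has 6 set bits

6


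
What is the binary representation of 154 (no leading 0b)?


154 = 10011010 in binary

10011010


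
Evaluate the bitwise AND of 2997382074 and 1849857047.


0b10110010101010000110101110111010 & 0b1101110010000101001010000010111 = 0b100010000000000000000000010010 = 570425362

570425362


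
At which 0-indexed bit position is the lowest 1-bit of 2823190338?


0b10101000010001100111011101000010. Lowest set bit at position 1

1


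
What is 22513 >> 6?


0b101011111110001 >> 6 = 0b101011111 = 351

351


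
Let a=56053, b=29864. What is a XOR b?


56053 ^ 29864 = 44637

44637


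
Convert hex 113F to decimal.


113F hex = 4415 decimal

4415


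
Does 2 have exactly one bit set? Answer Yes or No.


0b10. Only one bit set => Yes

Yes


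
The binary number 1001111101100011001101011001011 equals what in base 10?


1001111101100011001101011001011 in decimal = 1337039563

1337039563


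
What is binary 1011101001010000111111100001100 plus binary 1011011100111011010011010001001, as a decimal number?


1011101001010000111111100001100 + 1011011100111011010011010001001 = 10111000110001100010010110010101 = 3099993493

3099993493


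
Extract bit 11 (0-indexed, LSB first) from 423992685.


0b11001010001011001110101101101, position 11 = 1

1


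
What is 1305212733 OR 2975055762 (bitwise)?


0b1001101110010111111011100111101 | 0b10110001010100111011111110010010 = 0b11111101110110111111111110111111 = 4259053503

4259053503


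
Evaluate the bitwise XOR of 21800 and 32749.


0b101010100101000 ^ 0b111111111101101 = 0b10101011000101 = 10949

10949


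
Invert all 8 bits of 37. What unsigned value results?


37 ^ 255 = 218

218


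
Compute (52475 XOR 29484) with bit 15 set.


Step 1: 52475 ^ 29484 = 49111
Step 2: 49111 | (1 << 15) = 49111 | 32768 = 49111

49111


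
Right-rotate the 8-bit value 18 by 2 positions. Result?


Rotate 0b10010 right by 2 (8-bit) = 0b10000100 = 132

132


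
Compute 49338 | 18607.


0b1100000010111010 | 0b100100010101111 = 0b1100100010111111 = 51391

51391


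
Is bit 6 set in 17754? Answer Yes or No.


0b100010101011010, bit 6 = 1. Yes

Yes


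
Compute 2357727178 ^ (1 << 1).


2357727178 ^ (1 << 1) = 2357727178 ^ 2 = 2357727176

2357727176


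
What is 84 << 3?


0b1010100 << 3 = 0b1010100000 = 672

672


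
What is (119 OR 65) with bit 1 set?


Step 1: 119 | 65 = 119
Step 2: 119 | (1 << 1) = 119 | 2 = 119

119


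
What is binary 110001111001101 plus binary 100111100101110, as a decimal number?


110001111001101 + 100111100101110 = 1011001011111011 = 45819

45819


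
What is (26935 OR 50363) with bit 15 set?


Step 1: 26935 | 50363 = 60863
Step 2: 60863 | (1 << 15) = 60863 | 32768 = 60863

60863


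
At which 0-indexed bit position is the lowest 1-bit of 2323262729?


0b10001010011110100010110100001001. Lowest set bit at position 0

0


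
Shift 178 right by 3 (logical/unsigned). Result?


0b10110010 >> 3 = 0b10110 = 22

22


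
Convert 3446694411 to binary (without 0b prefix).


3446694411 = 11001101011100000110001000001011 in binary

11001101011100000110001000001011


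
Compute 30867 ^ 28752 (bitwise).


0b111100010010011 ^ 0b111000001010000 = 0b100011000011 = 2243

2243


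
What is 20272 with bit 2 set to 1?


20272 | (1 << 2) = 20272 | 4 = 20276

20276


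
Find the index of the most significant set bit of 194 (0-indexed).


0b11000010. Highest set bit at position 7

7


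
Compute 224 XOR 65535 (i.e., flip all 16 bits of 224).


224 ^ 65535 = 65311

65311


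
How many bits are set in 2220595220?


0b10000100010110111001100000010100 has 12 set bits

12


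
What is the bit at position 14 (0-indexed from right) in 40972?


0b1010000000001100, position 14 = 0

0


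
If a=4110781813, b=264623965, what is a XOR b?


4110781813 ^ 264623965 = 4206909992

4206909992


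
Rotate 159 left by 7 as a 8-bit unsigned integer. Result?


Rotate 0b10011111 left by 7 (8-bit) = 0b11001111 = 207

207


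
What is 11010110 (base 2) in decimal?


11010110 in decimal = 214

214


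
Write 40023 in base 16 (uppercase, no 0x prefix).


40023 = 9C57 hex

9C57


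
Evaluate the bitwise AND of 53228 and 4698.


0b1100111111101100 & 0b1001001011010 = 0b1001001000 = 584

584


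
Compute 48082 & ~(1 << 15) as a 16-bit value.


48082 & ~(1 << 15) = 15314

15314


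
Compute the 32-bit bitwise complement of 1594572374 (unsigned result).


~0b1011111000010110011111001010110 = 0b10100000111101001100000110101001 = 2700394921 (32-bit unsigned)

2700394921


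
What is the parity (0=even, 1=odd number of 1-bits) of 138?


0b10001010 has 3 ones => parity 1

1


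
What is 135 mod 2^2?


135 & 3 = 3

3


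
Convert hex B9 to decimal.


B9 hex = 185 decimal

185


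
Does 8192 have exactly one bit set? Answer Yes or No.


0b10000000000000. Only one bit set => Yes

Yes


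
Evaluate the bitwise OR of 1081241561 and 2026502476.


0b1000000011100100110111111011001 | 0b1111000110010011111100101001100 = 0b1111000111110111111111111011101 = 2029780957

2029780957


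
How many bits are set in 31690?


0b111101111001010 has 10 set bits

10


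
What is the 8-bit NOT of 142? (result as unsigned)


~0b10001110 = 0b1110001 = 113 (8-bit unsigned)

113


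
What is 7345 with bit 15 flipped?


7345 ^ (1 << 15) = 7345 ^ 32768 = 40113

40113


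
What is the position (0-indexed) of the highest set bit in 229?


0b11100101. Highest set bit at position 7

7


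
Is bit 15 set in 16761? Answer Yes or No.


0b100000101111001, bit 15 = 0. No

No


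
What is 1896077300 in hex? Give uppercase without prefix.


1896077300 = 7103D7F4 hex

7103D7F4


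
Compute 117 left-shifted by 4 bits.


0b1110101 << 4 = 0b11101010000 = 1872

1872


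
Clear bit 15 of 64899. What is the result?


64899 & ~(1 << 15) = 32131

32131


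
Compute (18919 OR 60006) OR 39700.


Step 1: 18919 | 60006 = 60391
Step 2: 60391 | 39700 = 64503

64503


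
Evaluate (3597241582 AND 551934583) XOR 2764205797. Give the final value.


Step 1: 3597241582 & 551934583 = 6391910
Step 2: 6391910 ^ 2764205797 = 2762204803

2762204803


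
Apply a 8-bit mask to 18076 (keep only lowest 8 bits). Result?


18076 & 255 = 156

156
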